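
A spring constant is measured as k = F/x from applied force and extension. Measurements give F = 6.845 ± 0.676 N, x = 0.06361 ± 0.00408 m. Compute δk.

Relative error in a monomial: (δk/k)² = Σ (nᵢ · δxᵢ/xᵢ)².
  (1·δF/F)² = (1×0.0988)² = 0.00975;  (-1·δx/x)² = (-1×0.0641)² = 0.00411
δk/k = √(0.0139) = 0.118
k = 107.6 N/m, so δk = 0.118 × 107.6 = 12.7 N/m.

12.7 N/m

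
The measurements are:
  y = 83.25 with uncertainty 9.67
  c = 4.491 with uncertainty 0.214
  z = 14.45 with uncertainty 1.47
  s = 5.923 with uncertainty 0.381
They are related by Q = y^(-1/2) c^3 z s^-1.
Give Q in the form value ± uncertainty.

Relative error in a monomial: (δQ/Q)² = Σ (nᵢ · δxᵢ/xᵢ)².
  (−½·δy/y)² = (-0.5×0.116)² = 0.00337;  (3·δc/c)² = (3×0.0477)² = 0.0204;  (1·δz/z)² = (1×0.102)² = 0.0103;  (-1·δs/s)² = (-1×0.0643)² = 0.00414
δQ/Q = √(0.0383) = 0.196
Q = 24.22, so δQ = 0.196 × 24.22 = 4.74.

24.22 ± 4.74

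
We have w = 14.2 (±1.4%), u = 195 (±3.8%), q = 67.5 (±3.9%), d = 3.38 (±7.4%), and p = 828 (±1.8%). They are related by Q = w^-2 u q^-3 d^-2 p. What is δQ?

4.45e-05

Since Q is a product/quotient, work with relative uncertainties:
  (-2·δw/w)² = (-2×0.0140)² = 0.000784;  (1·δu/u)² = (1×0.0380)² = 0.00144;  (-3·δq/q)² = (-3×0.0390)² = 0.0137;  (-2·δd/d)² = (-2×0.0740)² = 0.0219;  (1·δp/p)² = (1×0.0180)² = 0.000324
δQ/Q = √(0.0381) = 0.195
Q = 0.000228, so δQ = 0.195 × 0.000228 = 4.45e-05.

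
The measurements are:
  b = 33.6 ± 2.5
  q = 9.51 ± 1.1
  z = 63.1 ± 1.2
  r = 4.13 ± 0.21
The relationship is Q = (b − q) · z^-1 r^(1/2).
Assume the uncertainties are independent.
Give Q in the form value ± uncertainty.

Let u = b − q = 24.1. δu = √(δb² + δq²) = √(6.25 + 1.21) = 2.73, so δu/u = 0.113.
Q is then a monomial in u, z, r:
δQ/Q = √((δu/u)² + (-1·δz/z)² + (½·δr/r)²) = √(0.0129 + 0.000362 + 0.000646) = 0.118
Q = 0.776, so δQ = 0.118 × 0.776 = 0.0913.

0.776 ± 0.0913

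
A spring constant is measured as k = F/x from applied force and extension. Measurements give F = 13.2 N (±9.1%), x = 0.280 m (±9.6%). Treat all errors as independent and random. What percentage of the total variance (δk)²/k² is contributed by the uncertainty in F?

(δk/k)² = (1·δF/F)² + (-1·δx/x)²
  F term: (1×0.0910)² = 0.00828
  x term: (-1×0.0960)² = 0.00922
Total = 0.0175. Share from F = 0.00828/0.0175 = 0.473.

47.3%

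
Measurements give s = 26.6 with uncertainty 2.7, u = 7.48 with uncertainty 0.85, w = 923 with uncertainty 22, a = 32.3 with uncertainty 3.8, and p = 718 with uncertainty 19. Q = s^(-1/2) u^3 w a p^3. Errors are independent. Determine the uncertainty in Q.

3.34e+14

Each factor contributes (exponent × relative error)² to (δQ/Q)²:
  (−½·δs/s)² = (-0.5×0.102)² = 0.00258;  (3·δu/u)² = (3×0.114)² = 0.116;  (1·δw/w)² = (1×0.0238)² = 0.000568;  (1·δa/a)² = (1×0.118)² = 0.0138;  (3·δp/p)² = (3×0.0265)² = 0.00630
δQ/Q = √(0.140) = 0.374
Q = 8.95e+14, so δQ = 0.374 × 8.95e+14 = 3.34e+14.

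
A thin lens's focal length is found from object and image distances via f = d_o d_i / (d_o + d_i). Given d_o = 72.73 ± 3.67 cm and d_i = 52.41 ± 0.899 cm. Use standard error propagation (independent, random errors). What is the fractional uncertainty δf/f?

0.0234

∂f/∂d_o = (d_i/(d_o+d_i))² = 0.175;  ∂f/∂d_i = (d_o/(d_o+d_i))² = 0.338
δf = √((∂f/∂d_o · δd_o)² + (∂f/∂d_i · δd_i)²) = √(0.414 + 0.0922) = 0.712 cm
f = 30.46 cm, so δf/f = 0.712/30.46 = 0.0234.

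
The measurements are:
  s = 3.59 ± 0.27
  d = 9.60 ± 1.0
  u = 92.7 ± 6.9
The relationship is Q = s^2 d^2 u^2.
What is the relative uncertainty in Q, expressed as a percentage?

29.7%

Relative error in a monomial: (δQ/Q)² = Σ (nᵢ · δxᵢ/xᵢ)².
  (2·δs/s)² = (2×0.0752)² = 0.0226;  (2·δd/d)² = (2×0.104)² = 0.0434;  (2·δu/u)² = (2×0.0744)² = 0.0222
δQ/Q = √(0.0882) = 0.297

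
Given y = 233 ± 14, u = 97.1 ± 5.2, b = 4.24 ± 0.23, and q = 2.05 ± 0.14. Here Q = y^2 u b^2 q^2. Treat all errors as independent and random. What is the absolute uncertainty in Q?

Since Q is a product/quotient, work with relative uncertainties:
  (2·δy/y)² = (2×0.0601)² = 0.0144;  (1·δu/u)² = (1×0.0536)² = 0.00287;  (2·δb/b)² = (2×0.0542)² = 0.0118;  (2·δq/q)² = (2×0.0683)² = 0.0187
δQ/Q = √(0.0477) = 0.218
Q = 3.98e+08, so δQ = 0.218 × 3.98e+08 = 8.7e+07.

8.7e+07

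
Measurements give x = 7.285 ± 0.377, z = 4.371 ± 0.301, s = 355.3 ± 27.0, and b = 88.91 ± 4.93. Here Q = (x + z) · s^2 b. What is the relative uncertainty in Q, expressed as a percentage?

16.7%

Let u = x + z = 11.66. δu = √(δx² + δz²) = √(0.142 + 0.0906) = 0.482, so δu/u = 0.0414.
Q is then a monomial in u, s, b:
δQ/Q = √((δu/u)² + (2·δs/s)² + (1·δb/b)²) = √(0.00171 + 0.0231 + 0.00307) = 0.167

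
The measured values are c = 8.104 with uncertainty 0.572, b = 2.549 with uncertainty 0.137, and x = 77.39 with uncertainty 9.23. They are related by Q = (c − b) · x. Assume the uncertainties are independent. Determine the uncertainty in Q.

68.6

Let u = c − b = 5.555. δu = √(δc² + δb²) = √(0.327 + 0.0188) = 0.588, so δu/u = 0.106.
Q is then a monomial in u, x:
δQ/Q = √((δu/u)² + (1·δx/x)²) = √(0.0112 + 0.0142) = 0.159
Q = 429.9, so δQ = 0.159 × 429.9 = 68.6.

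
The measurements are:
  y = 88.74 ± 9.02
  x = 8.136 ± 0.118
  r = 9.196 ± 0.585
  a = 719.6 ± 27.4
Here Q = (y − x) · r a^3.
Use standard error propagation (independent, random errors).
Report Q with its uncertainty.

(2.762 ± 0.475) × 10^11

Let u = y − x = 80.60. δu = √(δy² + δx²) = √(81.4 + 0.0139) = 9.02, so δu/u = 0.112.
Q is then a monomial in u, r, a:
δQ/Q = √((δu/u)² + (1·δr/r)² + (3·δa/a)²) = √(0.0125 + 0.00405 + 0.0130) = 0.172
Q = 2.762e+11, so δQ = 0.172 × 2.762e+11 = 4.75e+10.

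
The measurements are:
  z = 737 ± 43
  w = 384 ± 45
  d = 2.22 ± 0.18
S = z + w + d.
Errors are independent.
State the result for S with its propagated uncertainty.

1120 ± 62.2

For a sum/difference, combine absolute errors in quadrature:
  (δz)² = 1850;  (δw)² = 2020;  (δd)² = 0.0324
δS = √(3870) = 62.2
S = 1120.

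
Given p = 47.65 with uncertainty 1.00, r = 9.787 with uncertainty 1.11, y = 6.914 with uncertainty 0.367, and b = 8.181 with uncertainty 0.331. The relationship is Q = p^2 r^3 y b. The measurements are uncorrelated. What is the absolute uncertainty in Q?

4.2e+07

Since Q is a product/quotient, work with relative uncertainties:
  (2·δp/p)² = (2×0.0210)² = 0.00176;  (3·δr/r)² = (3×0.113)² = 0.116;  (1·δy/y)² = (1×0.0531)² = 0.00282;  (1·δb/b)² = (1×0.0405)² = 0.00164
δQ/Q = √(0.122) = 0.349
Q = 1.204e+08, so δQ = 0.349 × 1.204e+08 = 4.2e+07.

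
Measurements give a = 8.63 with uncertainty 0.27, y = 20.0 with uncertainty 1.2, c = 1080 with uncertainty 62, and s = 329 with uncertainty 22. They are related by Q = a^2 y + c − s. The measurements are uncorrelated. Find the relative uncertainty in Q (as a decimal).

Let p = a^2·y = 1490. δp/p = √((2·δa/a)² + (1·δy/y)²) = √(0.00392 + 0.00360) = 0.0867, so δp = 129.
Q = p + c − s: δQ = √(δp² + δc² + δs²) = √(16700 + 3840 + 484) = 145
Q = 2240, so δQ/Q = 145/2240 = 0.0647.

0.0647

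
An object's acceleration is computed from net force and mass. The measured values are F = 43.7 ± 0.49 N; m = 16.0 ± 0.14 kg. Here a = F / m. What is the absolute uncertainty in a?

Since a is a product/quotient, work with relative uncertainties:
  (1·δF/F)² = (1×0.0112)² = 0.000126;  (-1·δm/m)² = (-1×0.00875)² = 7.66e-05
δa/a = √(0.000202) = 0.0142
a = 2.73 m/s^2, so δa = 0.0142 × 2.73 = 0.0388 m/s^2.

0.0388 m/s^2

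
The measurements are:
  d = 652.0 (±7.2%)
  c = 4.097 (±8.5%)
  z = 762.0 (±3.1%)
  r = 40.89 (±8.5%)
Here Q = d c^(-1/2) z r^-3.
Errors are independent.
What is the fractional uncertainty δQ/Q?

Each factor contributes (exponent × relative error)² to (δQ/Q)²:
  (1·δd/d)² = (1×0.0720)² = 0.00518;  (−½·δc/c)² = (-0.5×0.0850)² = 0.00181;  (1·δz/z)² = (1×0.0310)² = 0.000961;  (-3·δr/r)² = (-3×0.0850)² = 0.0650
δQ/Q = √(0.0730) = 0.270

0.270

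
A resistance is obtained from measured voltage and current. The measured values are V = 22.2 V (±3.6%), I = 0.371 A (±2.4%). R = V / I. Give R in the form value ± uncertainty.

59.8 ± 2.59 Ω

R is a product of powers, so relative uncertainties combine in quadrature:
  (1·δV/V)² = (1×0.0360)² = 0.00130;  (-1·δI/I)² = (-1×0.0240)² = 0.000576
δR/R = √(0.00187) = 0.0433
R = 59.8 Ω, so δR = 0.0433 × 59.8 = 2.59 Ω.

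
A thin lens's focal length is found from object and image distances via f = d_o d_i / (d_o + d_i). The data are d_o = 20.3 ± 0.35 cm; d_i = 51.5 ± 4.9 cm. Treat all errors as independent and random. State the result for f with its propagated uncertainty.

14.6 ± 0.431 cm

∂f/∂d_o = (d_i/(d_o+d_i))² = 0.514;  ∂f/∂d_i = (d_o/(d_o+d_i))² = 0.0799
δf = √((∂f/∂d_o · δd_o)² + (∂f/∂d_i · δd_i)²) = √(0.0324 + 0.153) = 0.431 cm
f = 14.6 cm.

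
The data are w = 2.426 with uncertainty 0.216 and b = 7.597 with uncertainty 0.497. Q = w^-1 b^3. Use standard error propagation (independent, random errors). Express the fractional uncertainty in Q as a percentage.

Relative error in a monomial: (δQ/Q)² = Σ (nᵢ · δxᵢ/xᵢ)².
  (-1·δw/w)² = (-1×0.0890)² = 0.00793;  (3·δb/b)² = (3×0.0654)² = 0.0385
δQ/Q = √(0.0464) = 0.216

21.6%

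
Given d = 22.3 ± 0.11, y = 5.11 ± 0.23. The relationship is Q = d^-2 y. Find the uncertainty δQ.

0.000473

Each factor contributes (exponent × relative error)² to (δQ/Q)²:
  (-2·δd/d)² = (-2×0.00493)² = 9.73e-05;  (1·δy/y)² = (1×0.0450)² = 0.00203
δQ/Q = √(0.00212) = 0.0461
Q = 0.0103, so δQ = 0.0461 × 0.0103 = 0.000473.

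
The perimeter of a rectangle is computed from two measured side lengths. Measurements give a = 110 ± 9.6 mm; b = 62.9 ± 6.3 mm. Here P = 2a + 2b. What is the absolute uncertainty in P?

Sums and differences: (δP)² = Σ (cᵢ δxᵢ)².
  (2·δa)² = 369;  (2·δb)² = 159
δP = √(527) = 23.0 mm

23.0 mm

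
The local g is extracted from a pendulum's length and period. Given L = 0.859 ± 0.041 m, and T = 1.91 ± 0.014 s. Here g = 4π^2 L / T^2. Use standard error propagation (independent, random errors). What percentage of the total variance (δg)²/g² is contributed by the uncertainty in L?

(δg/g)² = (1·δL/L)² + (-2·δT/T)²
  L term: (1×0.0477)² = 0.00228
  T term: (-2×0.00733)² = 0.000215
Total = 0.00249. Share from L = 0.00228/0.00249 = 0.914.

91.4%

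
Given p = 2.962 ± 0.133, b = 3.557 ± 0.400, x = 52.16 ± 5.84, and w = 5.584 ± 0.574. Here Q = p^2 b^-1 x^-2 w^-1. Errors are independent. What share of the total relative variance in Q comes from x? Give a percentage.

(δQ/Q)² = (2·δp/p)² + (-1·δb/b)² + (-2·δx/x)² + (-1·δw/w)²
  p term: (2×0.0449)² = 0.00806
  b term: (-1×0.112)² = 0.0126
  x term: (-2×0.112)² = 0.0501
  w term: (-1×0.103)² = 0.0106
Total = 0.0814. Share from x = 0.0501/0.0814 = 0.616.

61.6%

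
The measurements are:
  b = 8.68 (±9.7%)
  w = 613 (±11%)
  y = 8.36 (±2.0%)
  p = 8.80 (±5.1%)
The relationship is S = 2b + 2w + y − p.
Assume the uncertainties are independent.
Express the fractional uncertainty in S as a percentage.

Absolute uncertainties add in quadrature for a linear combination:
  (2·δb)² = 2.84;  (2·δw)² = 18200;  (δy)² = 0.0280;  (δp)² = 0.201
δS = √(18200) = 135
S = 1240, so δS/S = 135/1240 = 0.109.

10.9%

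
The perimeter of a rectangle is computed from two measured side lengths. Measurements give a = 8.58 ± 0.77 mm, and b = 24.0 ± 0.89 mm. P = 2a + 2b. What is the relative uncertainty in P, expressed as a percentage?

3.61%

Absolute uncertainties add in quadrature for a linear combination:
  (2·δa)² = 2.37;  (2·δb)² = 3.17
δP = √(5.54) = 2.35 mm
P = 65.2 mm, so δP/P = 2.35/65.2 = 0.0361.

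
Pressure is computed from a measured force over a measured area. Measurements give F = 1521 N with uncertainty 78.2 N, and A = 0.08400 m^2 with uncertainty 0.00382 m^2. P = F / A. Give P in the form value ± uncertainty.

For a monomial P ∝ F, A^-1, fractional errors add in quadrature:
  (1·δF/F)² = (1×0.0514)² = 0.00264;  (-1·δA/A)² = (-1×0.0455)² = 0.00207
δP/P = √(0.00471) = 0.0686
P = 18110 Pa, so δP = 0.0686 × 18110 = 1240 Pa.

18110 ± 1240 Pa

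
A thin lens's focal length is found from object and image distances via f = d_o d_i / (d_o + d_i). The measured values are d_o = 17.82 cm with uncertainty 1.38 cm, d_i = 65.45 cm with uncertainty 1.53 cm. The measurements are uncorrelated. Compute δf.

∂f/∂d_o = (d_i/(d_o+d_i))² = 0.618;  ∂f/∂d_i = (d_o/(d_o+d_i))² = 0.0458
δf = √((∂f/∂d_o · δd_o)² + (∂f/∂d_i · δd_i)²) = √(0.727 + 0.00491) = 0.855 cm

0.855 cm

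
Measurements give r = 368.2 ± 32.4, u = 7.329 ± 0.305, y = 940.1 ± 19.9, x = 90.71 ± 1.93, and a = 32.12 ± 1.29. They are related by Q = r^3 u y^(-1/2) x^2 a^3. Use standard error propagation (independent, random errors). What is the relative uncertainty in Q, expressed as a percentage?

29.6%

Each factor contributes (exponent × relative error)² to (δQ/Q)²:
  (3·δr/r)² = (3×0.0880)² = 0.0697;  (1·δu/u)² = (1×0.0416)² = 0.00173;  (−½·δy/y)² = (-0.5×0.0212)² = 0.000112;  (2·δx/x)² = (2×0.0213)² = 0.00181;  (3·δa/a)² = (3×0.0402)² = 0.0145
δQ/Q = √(0.0879) = 0.296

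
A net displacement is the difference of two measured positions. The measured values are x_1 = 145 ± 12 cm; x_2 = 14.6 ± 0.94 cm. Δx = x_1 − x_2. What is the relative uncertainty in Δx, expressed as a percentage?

9.23%

Δx is a linear combination, so absolute uncertainties add in quadrature:
  (δx_1)² = 144;  (δx_2)² = 0.884
δΔx = √(145) = 12.0 cm
Δx = 130 cm, so δΔx/Δx = 12.0/130 = 0.0923.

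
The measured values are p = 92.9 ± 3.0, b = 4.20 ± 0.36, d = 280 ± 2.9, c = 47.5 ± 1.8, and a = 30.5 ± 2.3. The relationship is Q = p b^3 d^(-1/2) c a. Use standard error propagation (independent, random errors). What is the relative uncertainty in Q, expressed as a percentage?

27.3%

Each factor contributes (exponent × relative error)² to (δQ/Q)²:
  (1·δp/p)² = (1×0.0323)² = 0.00104;  (3·δb/b)² = (3×0.0857)² = 0.0661;  (−½·δd/d)² = (-0.5×0.0104)² = 2.68e-05;  (1·δc/c)² = (1×0.0379)² = 0.00144;  (1·δa/a)² = (1×0.0754)² = 0.00569
δQ/Q = √(0.0743) = 0.273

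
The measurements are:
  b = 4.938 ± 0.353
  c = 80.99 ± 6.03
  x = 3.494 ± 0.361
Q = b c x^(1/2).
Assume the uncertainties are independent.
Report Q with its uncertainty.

Products/powers → add relative errors in quadrature, weighted by exponent:
  (1·δb/b)² = (1×0.0715)² = 0.00511;  (1·δc/c)² = (1×0.0745)² = 0.00554;  (½·δx/x)² = (0.5×0.103)² = 0.00267
δQ/Q = √(0.0133) = 0.115
Q = 747.6, so δQ = 0.115 × 747.6 = 86.3.

747.6 ± 86.3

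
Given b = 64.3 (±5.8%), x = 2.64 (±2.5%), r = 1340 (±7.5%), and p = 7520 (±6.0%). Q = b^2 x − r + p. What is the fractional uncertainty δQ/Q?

Let w = b^2·x = 10900. δw/w = √((2·δb/b)² + (1·δx/x)²) = √(0.0135 + 0.000625) = 0.119, so δw = 1300.
Q = w − r + p: δQ = √(δw² + δr² + δp²) = √(1.68e+06 + 10100 + 2.04e+05) = 1380
Q = 17100, so δQ/Q = 1380/17100 = 0.0804.

0.0804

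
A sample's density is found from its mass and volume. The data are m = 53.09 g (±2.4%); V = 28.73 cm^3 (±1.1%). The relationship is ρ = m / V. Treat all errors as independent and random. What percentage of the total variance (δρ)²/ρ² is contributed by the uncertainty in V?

17.4%

(δρ/ρ)² = (1·δm/m)² + (-1·δV/V)²
  m term: (1×0.0240)² = 0.000576
  V term: (-1×0.0110)² = 0.000121
Total = 0.000697. Share from V = 0.000121/0.000697 = 0.174.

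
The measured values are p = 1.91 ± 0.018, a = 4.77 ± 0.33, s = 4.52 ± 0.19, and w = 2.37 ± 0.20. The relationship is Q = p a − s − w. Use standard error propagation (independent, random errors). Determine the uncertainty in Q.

Let h = p·a = 9.11. δh/h = √((1·δp/p)² + (1·δa/a)²) = √(8.88e-05 + 0.00479) = 0.0698, so δh = 0.636.
Q = h − s − w: δQ = √(δh² + δs² + δw²) = √(0.405 + 0.0361 + 0.0400) = 0.693

0.693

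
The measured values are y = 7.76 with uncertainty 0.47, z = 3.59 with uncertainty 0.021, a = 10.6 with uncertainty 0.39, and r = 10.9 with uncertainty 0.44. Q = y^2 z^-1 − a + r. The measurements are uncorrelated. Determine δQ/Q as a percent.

Let p = y^2·z^-1 = 16.8. δp/p = √((2·δy/y)² + (-1·δz/z)²) = √(0.0147 + 3.42e-05) = 0.121, so δp = 2.03.
Q = p − a + r: δQ = √(δp² + δa² + δr²) = √(4.14 + 0.152 + 0.194) = 2.12
Q = 17.1, so δQ/Q = 2.12/17.1 = 0.124.

12.4%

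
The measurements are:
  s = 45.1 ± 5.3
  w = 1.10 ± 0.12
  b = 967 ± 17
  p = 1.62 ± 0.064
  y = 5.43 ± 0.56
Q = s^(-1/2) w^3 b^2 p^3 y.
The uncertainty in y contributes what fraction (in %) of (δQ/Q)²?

7.79%

(δQ/Q)² = (−½·δs/s)² + (3·δw/w)² + (2·δb/b)² + (3·δp/p)² + (1·δy/y)²
  s term: (-0.5×0.118)² = 0.00345
  w term: (3×0.109)² = 0.107
  b term: (2×0.0176)² = 0.00124
  p term: (3×0.0395)² = 0.0140
  y term: (1×0.103)² = 0.0106
Total = 0.136. Share from y = 0.0106/0.136 = 0.0779.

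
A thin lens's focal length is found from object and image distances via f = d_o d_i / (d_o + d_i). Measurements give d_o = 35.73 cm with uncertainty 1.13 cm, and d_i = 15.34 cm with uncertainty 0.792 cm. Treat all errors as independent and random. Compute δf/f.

∂f/∂d_o = (d_i/(d_o+d_i))² = 0.0902;  ∂f/∂d_i = (d_o/(d_o+d_i))² = 0.489
δf = √((∂f/∂d_o · δd_o)² + (∂f/∂d_i · δd_i)²) = √(0.0104 + 0.150) = 0.401 cm
f = 10.73 cm, so δf/f = 0.401/10.73 = 0.0373.

0.0373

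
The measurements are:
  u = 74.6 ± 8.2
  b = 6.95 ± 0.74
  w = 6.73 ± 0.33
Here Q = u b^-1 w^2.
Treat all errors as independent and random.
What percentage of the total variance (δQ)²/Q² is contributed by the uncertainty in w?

(δQ/Q)² = (1·δu/u)² + (-1·δb/b)² + (2·δw/w)²
  u term: (1×0.110)² = 0.0121
  b term: (-1×0.106)² = 0.0113
  w term: (2×0.0490)² = 0.00962
Total = 0.0330. Share from w = 0.00962/0.0330 = 0.291.

29.1%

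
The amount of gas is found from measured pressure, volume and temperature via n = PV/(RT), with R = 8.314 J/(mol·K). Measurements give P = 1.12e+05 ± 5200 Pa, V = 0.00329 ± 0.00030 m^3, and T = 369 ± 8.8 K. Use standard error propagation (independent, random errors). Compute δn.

0.0126 mol

Relative error in a monomial: (δn/n)² = Σ (nᵢ · δxᵢ/xᵢ)².
  (1·δP/P)² = (1×0.0464)² = 0.00216;  (1·δV/V)² = (1×0.0912)² = 0.00831;  (-1·δT/T)² = (-1×0.0238)² = 0.000569
δn/n = √(0.0110) = 0.105
n = 0.120 mol, so δn = 0.105 × 0.120 = 0.0126 mol.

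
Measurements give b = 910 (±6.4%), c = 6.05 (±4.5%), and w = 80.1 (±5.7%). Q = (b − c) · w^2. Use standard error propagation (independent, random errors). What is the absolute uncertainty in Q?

7.59e+05

Let u = b − c = 904. δu = √(δb² + δc²) = √(3390 + 0.0741) = 58.2, so δu/u = 0.0644.
Q is then a monomial in u, w:
δQ/Q = √((δu/u)² + (2·δw/w)²) = √(0.00415 + 0.0130) = 0.131
Q = 5.8e+06, so δQ = 0.131 × 5.8e+06 = 7.59e+05.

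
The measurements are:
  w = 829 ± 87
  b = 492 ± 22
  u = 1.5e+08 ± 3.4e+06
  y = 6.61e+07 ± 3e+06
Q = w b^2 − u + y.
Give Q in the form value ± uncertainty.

Let p = w·b^2 = 2.01e+08. δp/p = √((1·δw/w)² + (2·δb/b)²) = √(0.0110 + 0.00800) = 0.138, so δp = 2.77e+07.
Q = p − u + y: δQ = √(δp² + δu² + δy²) = √(7.66e+14 + 1.16e+13 + 9e+12) = 2.8e+07
Q = 1.17e+08.

(1.17 ± 0.280) × 10^8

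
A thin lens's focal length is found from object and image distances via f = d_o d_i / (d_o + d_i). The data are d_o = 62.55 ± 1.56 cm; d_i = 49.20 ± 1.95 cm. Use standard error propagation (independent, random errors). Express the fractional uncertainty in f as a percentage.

2.48%

∂f/∂d_o = (d_i/(d_o+d_i))² = 0.194;  ∂f/∂d_i = (d_o/(d_o+d_i))² = 0.313
δf = √((∂f/∂d_o · δd_o)² + (∂f/∂d_i · δd_i)²) = √(0.0914 + 0.373) = 0.682 cm
f = 27.54 cm, so δf/f = 0.682/27.54 = 0.0248.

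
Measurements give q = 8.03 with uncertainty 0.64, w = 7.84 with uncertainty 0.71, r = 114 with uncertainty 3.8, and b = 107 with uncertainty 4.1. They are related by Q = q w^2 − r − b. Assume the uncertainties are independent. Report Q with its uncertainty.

Let p = q·w^2 = 494. δp/p = √((1·δq/q)² + (2·δw/w)²) = √(0.00635 + 0.0328) = 0.198, so δp = 97.7.
Q = p − r − b: δQ = √(δp² + δr² + δb²) = √(9540 + 14.4 + 16.8) = 97.8
Q = 273.

273 ± 97.8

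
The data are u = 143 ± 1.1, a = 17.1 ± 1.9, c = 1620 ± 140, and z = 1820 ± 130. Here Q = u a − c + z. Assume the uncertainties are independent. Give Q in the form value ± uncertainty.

Let p = u·a = 2450. δp/p = √((1·δu/u)² + (1·δa/a)²) = √(5.92e-05 + 0.0123) = 0.111, so δp = 272.
Q = p − c + z: δQ = √(δp² + δc² + δz²) = √(74200 + 19600 + 16900) = 333
Q = 2650.

2650 ± 333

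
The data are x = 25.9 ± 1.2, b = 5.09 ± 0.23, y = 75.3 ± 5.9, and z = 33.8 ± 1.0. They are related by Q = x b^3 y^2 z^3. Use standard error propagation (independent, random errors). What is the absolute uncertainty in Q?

1.72e+11

Q is a product of powers, so relative uncertainties combine in quadrature:
  (1·δx/x)² = (1×0.0463)² = 0.00215;  (3·δb/b)² = (3×0.0452)² = 0.0184;  (2·δy/y)² = (2×0.0784)² = 0.0246;  (3·δz/z)² = (3×0.0296)² = 0.00788
δQ/Q = √(0.0530) = 0.230
Q = 7.48e+11, so δQ = 0.230 × 7.48e+11 = 1.72e+11.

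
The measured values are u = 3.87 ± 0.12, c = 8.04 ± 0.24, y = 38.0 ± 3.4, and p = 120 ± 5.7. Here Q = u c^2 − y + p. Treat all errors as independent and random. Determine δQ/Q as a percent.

Let w = u·c^2 = 250. δw/w = √((1·δu/u)² + (2·δc/c)²) = √(0.000961 + 0.00356) = 0.0673, so δw = 16.8.
Q = w − y + p: δQ = √(δw² + δy² + δp²) = √(283 + 11.6 + 32.5) = 18.1
Q = 332, so δQ/Q = 18.1/332 = 0.0545.

5.45%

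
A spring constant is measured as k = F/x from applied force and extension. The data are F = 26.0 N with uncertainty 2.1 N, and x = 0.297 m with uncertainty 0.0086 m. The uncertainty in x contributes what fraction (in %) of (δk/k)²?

11.4%

(δk/k)² = (1·δF/F)² + (-1·δx/x)²
  F term: (1×0.0808)² = 0.00652
  x term: (-1×0.0290)² = 0.000838
Total = 0.00736. Share from x = 0.000838/0.00736 = 0.114.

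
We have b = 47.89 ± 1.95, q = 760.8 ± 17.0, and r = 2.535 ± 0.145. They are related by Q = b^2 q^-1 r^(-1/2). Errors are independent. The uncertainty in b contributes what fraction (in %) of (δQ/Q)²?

83.4%

(δQ/Q)² = (2·δb/b)² + (-1·δq/q)² + (−½·δr/r)²
  b term: (2×0.0407)² = 0.00663
  q term: (-1×0.0223)² = 0.000499
  r term: (-0.5×0.0572)² = 0.000818
Total = 0.00795. Share from b = 0.00663/0.00795 = 0.834.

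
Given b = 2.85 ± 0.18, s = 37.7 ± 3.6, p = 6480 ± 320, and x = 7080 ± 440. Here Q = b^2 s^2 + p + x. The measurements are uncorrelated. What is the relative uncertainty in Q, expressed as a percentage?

Let w = b^2·s^2 = 11500. δw/w = √((2·δb/b)² + (2·δs/s)²) = √(0.0160 + 0.0365) = 0.229, so δw = 2640.
Q = w + p + x: δQ = √(δw² + δp² + δx²) = √(6.99e+06 + 1.02e+05 + 1.94e+05) = 2700
Q = 25100, so δQ/Q = 2700/25100 = 0.108.

10.8%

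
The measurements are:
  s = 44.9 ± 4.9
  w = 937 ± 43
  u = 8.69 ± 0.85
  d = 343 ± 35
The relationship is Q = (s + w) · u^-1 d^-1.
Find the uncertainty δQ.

Let h = s + w = 982. δh = √(δs² + δw²) = √(24.0 + 1850) = 43.3, so δh/h = 0.0441.
Q is then a monomial in h, u, d:
δQ/Q = √((δh/h)² + (-1·δu/u)² + (-1·δd/d)²) = √(0.00194 + 0.00957 + 0.0104) = 0.148
Q = 0.329, so δQ = 0.148 × 0.329 = 0.0488.

0.0488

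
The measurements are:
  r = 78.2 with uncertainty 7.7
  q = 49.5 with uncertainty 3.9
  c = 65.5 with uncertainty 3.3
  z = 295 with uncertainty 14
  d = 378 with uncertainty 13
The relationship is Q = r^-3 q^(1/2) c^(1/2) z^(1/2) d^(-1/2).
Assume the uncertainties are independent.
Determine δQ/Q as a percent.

30.1%

Since Q is a product/quotient, work with relative uncertainties:
  (-3·δr/r)² = (-3×0.0985)² = 0.0873;  (½·δq/q)² = (0.5×0.0788)² = 0.00155;  (½·δc/c)² = (0.5×0.0504)² = 0.000635;  (½·δz/z)² = (0.5×0.0475)² = 0.000563;  (−½·δd/d)² = (-0.5×0.0344)² = 0.000296
δQ/Q = √(0.0903) = 0.301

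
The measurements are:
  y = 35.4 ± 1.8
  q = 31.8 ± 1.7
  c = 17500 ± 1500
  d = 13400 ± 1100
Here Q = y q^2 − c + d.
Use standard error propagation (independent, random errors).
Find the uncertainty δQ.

Let p = y·q^2 = 35800. δp/p = √((1·δy/y)² + (2·δq/q)²) = √(0.00259 + 0.0114) = 0.118, so δp = 4240.
Q = p − c + d: δQ = √(δp² + δc² + δd²) = √(1.8e+07 + 2.25e+06 + 1.21e+06) = 4630

4630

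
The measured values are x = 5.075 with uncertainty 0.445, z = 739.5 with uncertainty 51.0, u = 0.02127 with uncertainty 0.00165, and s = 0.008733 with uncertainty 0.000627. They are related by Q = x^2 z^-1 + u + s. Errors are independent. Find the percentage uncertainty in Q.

10.5%

Let p = x^2·z^-1 = 0.03483. δp/p = √((2·δx/x)² + (-1·δz/z)²) = √(0.0308 + 0.00476) = 0.188, so δp = 0.00656.
Q = p + u + s: δQ = √(δp² + δu² + δs²) = √(4.31e-05 + 2.72e-06 + 3.93e-07) = 0.00680
Q = 0.06483, so δQ/Q = 0.00680/0.06483 = 0.105.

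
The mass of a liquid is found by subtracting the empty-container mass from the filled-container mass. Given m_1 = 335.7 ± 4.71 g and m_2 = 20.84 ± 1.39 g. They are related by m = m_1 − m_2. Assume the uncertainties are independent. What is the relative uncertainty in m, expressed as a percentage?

m is a linear combination, so absolute uncertainties add in quadrature:
  (δm_1)² = 22.2;  (δm_2)² = 1.93
δm = √(24.1) = 4.91 g
m = 314.9 g, so δm/m = 4.91/314.9 = 0.0156.

1.56%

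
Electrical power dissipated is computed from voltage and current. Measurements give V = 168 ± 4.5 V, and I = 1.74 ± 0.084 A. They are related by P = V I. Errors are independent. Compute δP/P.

Since P is a product/quotient, work with relative uncertainties:
  (1·δV/V)² = (1×0.0268)² = 0.000717;  (1·δI/I)² = (1×0.0483)² = 0.00233
δP/P = √(0.00305) = 0.0552

0.0552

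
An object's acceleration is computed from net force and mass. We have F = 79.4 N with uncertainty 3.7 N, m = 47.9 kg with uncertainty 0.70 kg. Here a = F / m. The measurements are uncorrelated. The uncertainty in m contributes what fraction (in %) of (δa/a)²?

8.95%

(δa/a)² = (1·δF/F)² + (-1·δm/m)²
  F term: (1×0.0466)² = 0.00217
  m term: (-1×0.0146)² = 0.000214
Total = 0.00239. Share from m = 0.000214/0.00239 = 0.0895.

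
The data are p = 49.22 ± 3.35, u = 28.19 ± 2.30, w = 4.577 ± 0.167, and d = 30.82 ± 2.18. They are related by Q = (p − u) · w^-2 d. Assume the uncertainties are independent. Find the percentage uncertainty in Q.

21.8%

Let h = p − u = 21.03. δh = √(δp² + δu²) = √(11.2 + 5.29) = 4.06, so δh/h = 0.193.
Q is then a monomial in h, w, d:
δQ/Q = √((δh/h)² + (-2·δw/w)² + (1·δd/d)²) = √(0.0373 + 0.00533 + 0.00500) = 0.218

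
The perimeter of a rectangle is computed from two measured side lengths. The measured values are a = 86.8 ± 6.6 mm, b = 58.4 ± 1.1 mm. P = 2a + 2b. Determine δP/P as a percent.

4.61%

Sums and differences: (δP)² = Σ (cᵢ δxᵢ)².
  (2·δa)² = 174;  (2·δb)² = 4.84
δP = √(179) = 13.4 mm
P = 290 mm, so δP/P = 13.4/290 = 0.0461.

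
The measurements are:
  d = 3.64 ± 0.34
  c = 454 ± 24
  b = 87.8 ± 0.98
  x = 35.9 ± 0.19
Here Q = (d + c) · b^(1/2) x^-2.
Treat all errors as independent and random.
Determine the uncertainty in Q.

0.179

Let u = d + c = 458. δu = √(δd² + δc²) = √(0.116 + 576) = 24.0, so δu/u = 0.0524.
Q is then a monomial in u, b, x:
δQ/Q = √((δu/u)² + (½·δb/b)² + (-2·δx/x)²) = √(0.00275 + 3.11e-05 + 0.000112) = 0.0538
Q = 3.33, so δQ = 0.0538 × 3.33 = 0.179.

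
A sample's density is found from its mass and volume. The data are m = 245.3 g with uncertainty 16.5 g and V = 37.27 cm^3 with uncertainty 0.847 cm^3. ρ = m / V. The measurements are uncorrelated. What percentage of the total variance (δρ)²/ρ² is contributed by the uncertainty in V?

10.2%

(δρ/ρ)² = (1·δm/m)² + (-1·δV/V)²
  m term: (1×0.0673)² = 0.00452
  V term: (-1×0.0227)² = 0.000516
Total = 0.00504. Share from V = 0.000516/0.00504 = 0.102.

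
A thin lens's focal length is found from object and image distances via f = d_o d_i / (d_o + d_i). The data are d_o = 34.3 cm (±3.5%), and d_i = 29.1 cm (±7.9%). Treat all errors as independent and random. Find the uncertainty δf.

∂f/∂d_o = (d_i/(d_o+d_i))² = 0.211;  ∂f/∂d_i = (d_o/(d_o+d_i))² = 0.293
δf = √((∂f/∂d_o · δd_o)² + (∂f/∂d_i · δd_i)²) = √(0.0640 + 0.453) = 0.719 cm

0.719 cm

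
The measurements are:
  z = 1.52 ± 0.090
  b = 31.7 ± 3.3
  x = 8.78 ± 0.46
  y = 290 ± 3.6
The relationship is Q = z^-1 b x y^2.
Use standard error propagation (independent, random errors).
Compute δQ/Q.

Products/powers → add relative errors in quadrature, weighted by exponent:
  (-1·δz/z)² = (-1×0.0592)² = 0.00351;  (1·δb/b)² = (1×0.104)² = 0.0108;  (1·δx/x)² = (1×0.0524)² = 0.00274;  (2·δy/y)² = (2×0.0124)² = 0.000616
δQ/Q = √(0.0177) = 0.133

0.133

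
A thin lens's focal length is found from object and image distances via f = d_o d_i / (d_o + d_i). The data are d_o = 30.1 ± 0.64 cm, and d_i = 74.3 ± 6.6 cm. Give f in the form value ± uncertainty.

21.4 ± 0.637 cm

∂f/∂d_o = (d_i/(d_o+d_i))² = 0.506;  ∂f/∂d_i = (d_o/(d_o+d_i))² = 0.0831
δf = √((∂f/∂d_o · δd_o)² + (∂f/∂d_i · δd_i)²) = √(0.105 + 0.301) = 0.637 cm
f = 21.4 cm.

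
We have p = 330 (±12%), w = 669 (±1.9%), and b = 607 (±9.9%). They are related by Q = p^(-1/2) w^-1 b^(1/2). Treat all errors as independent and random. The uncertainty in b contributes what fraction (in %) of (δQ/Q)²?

38.2%

(δQ/Q)² = (−½·δp/p)² + (-1·δw/w)² + (½·δb/b)²
  p term: (-0.5×0.120)² = 0.00360
  w term: (-1×0.0190)² = 0.000361
  b term: (0.5×0.0990)² = 0.00245
Total = 0.00641. Share from b = 0.00245/0.00641 = 0.382.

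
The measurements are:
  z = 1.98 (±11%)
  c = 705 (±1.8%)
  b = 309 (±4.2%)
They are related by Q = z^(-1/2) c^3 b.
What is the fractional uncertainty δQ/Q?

0.0878

Relative error in a monomial: (δQ/Q)² = Σ (nᵢ · δxᵢ/xᵢ)².
  (−½·δz/z)² = (-0.5×0.110)² = 0.00302;  (3·δc/c)² = (3×0.0180)² = 0.00292;  (1·δb/b)² = (1×0.0420)² = 0.00176
δQ/Q = √(0.00771) = 0.0878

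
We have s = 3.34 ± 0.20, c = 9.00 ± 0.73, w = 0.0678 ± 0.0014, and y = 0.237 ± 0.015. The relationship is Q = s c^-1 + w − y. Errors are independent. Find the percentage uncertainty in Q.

20.0%

Let p = s·c^-1 = 0.371. δp/p = √((1·δs/s)² + (-1·δc/c)²) = √(0.00359 + 0.00658) = 0.101, so δp = 0.0374.
Q = p + w − y: δQ = √(δp² + δw² + δy²) = √(0.00140 + 1.96e-06 + 0.000225) = 0.0403
Q = 0.202, so δQ/Q = 0.0403/0.202 = 0.200.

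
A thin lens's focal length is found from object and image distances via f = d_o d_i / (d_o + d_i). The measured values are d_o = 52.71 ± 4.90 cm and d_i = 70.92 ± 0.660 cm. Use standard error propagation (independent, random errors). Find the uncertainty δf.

1.62 cm

∂f/∂d_o = (d_i/(d_o+d_i))² = 0.329;  ∂f/∂d_i = (d_o/(d_o+d_i))² = 0.182
δf = √((∂f/∂d_o · δd_o)² + (∂f/∂d_i · δd_i)²) = √(2.60 + 0.0144) = 1.62 cm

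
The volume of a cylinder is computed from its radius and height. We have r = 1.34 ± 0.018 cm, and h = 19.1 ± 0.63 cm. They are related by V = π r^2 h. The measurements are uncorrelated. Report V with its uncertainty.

108 ± 4.58 cm^3

Since V is a product/quotient, work with relative uncertainties:
  (2·δr/r)² = (2×0.0134)² = 0.000722;  (1·δh/h)² = (1×0.0330)² = 0.00109
δV/V = √(0.00181) = 0.0425
V = 108 cm^3, so δV = 0.0425 × 108 = 4.58 cm^3.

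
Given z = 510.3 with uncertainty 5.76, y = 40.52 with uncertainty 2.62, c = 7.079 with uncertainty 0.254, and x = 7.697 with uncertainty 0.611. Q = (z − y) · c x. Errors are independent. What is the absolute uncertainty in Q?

Let u = z − y = 469.8. δu = √(δz² + δy²) = √(33.2 + 6.86) = 6.33, so δu/u = 0.0135.
Q is then a monomial in u, c, x:
δQ/Q = √((δu/u)² + (1·δc/c)² + (1·δx/x)²) = √(0.000181 + 0.00129 + 0.00630) = 0.0881
Q = 25600, so δQ = 0.0881 × 25600 = 2260.

2260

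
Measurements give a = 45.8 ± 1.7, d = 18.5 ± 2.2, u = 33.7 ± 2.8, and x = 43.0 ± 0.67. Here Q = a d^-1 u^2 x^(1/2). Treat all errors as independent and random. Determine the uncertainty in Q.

Products/powers → add relative errors in quadrature, weighted by exponent:
  (1·δa/a)² = (1×0.0371)² = 0.00138;  (-1·δd/d)² = (-1×0.119)² = 0.0141;  (2·δu/u)² = (2×0.0831)² = 0.0276;  (½·δx/x)² = (0.5×0.0156)² = 6.07e-05
δQ/Q = √(0.0432) = 0.208
Q = 18400, so δQ = 0.208 × 18400 = 3830.

3830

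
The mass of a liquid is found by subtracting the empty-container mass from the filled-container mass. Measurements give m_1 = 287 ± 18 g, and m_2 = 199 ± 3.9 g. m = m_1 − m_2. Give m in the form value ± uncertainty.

88.0 ± 18.4 g

For a sum/difference, combine absolute errors in quadrature:
  (δm_1)² = 324;  (δm_2)² = 15.2
δm = √(339) = 18.4 g
m = 88.0 g.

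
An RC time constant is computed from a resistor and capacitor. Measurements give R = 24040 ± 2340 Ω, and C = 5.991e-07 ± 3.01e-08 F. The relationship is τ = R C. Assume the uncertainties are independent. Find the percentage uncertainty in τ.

11.0%

Relative error in a monomial: (δτ/τ)² = Σ (nᵢ · δxᵢ/xᵢ)².
  (1·δR/R)² = (1×0.0973)² = 0.00947;  (1·δC/C)² = (1×0.0502)² = 0.00252
δτ/τ = √(0.0120) = 0.110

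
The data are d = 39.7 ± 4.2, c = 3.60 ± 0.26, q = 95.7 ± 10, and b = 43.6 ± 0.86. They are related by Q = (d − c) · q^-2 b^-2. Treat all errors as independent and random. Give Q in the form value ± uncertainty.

Let u = d − c = 36.1. δu = √(δd² + δc²) = √(17.6 + 0.0676) = 4.21, so δu/u = 0.117.
Q is then a monomial in u, q, b:
δQ/Q = √((δu/u)² + (-2·δq/q)² + (-2·δb/b)²) = √(0.0136 + 0.0437 + 0.00156) = 0.243
Q = 2.07e-06, so δQ = 0.243 × 2.07e-06 = 5.03e-07.

(2.07 ± 0.503) × 10^-6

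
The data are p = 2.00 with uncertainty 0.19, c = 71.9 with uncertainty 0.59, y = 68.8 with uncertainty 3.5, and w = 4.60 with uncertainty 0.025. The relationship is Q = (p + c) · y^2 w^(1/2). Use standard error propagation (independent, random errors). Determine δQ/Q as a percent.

10.2%

Let u = p + c = 73.9. δu = √(δp² + δc²) = √(0.0361 + 0.348) = 0.620, so δu/u = 0.00839.
Q is then a monomial in u, y, w:
δQ/Q = √((δu/u)² + (2·δy/y)² + (½·δw/w)²) = √(7.04e-05 + 0.0104 + 7.38e-06) = 0.102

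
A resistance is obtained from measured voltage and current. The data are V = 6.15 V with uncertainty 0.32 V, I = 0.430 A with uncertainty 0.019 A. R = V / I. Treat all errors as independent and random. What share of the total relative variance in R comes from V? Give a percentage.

58.1%

(δR/R)² = (1·δV/V)² + (-1·δI/I)²
  V term: (1×0.0520)² = 0.00271
  I term: (-1×0.0442)² = 0.00195
Total = 0.00466. Share from V = 0.00271/0.00466 = 0.581.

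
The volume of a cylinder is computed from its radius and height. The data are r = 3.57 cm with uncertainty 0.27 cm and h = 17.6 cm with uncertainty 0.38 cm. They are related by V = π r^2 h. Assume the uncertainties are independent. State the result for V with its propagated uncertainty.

705 ± 108 cm^3

Each factor contributes (exponent × relative error)² to (δV/V)²:
  (2·δr/r)² = (2×0.0756)² = 0.0229;  (1·δh/h)² = (1×0.0216)² = 0.000466
δV/V = √(0.0233) = 0.153
V = 705 cm^3, so δV = 0.153 × 705 = 108 cm^3.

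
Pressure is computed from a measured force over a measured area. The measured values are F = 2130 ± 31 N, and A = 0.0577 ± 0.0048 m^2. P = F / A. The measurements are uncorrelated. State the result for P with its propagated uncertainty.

36900 ± 3120 Pa

Since P is a product/quotient, work with relative uncertainties:
  (1·δF/F)² = (1×0.0146)² = 0.000212;  (-1·δA/A)² = (-1×0.0832)² = 0.00692
δP/P = √(0.00713) = 0.0845
P = 36900 Pa, so δP = 0.0845 × 36900 = 3120 Pa.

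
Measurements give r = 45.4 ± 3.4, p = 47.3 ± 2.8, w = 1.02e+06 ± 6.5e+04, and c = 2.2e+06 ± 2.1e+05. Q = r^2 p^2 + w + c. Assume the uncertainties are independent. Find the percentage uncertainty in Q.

11.6%

Let h = r^2·p^2 = 4.61e+06. δh/h = √((2·δr/r)² + (2·δp/p)²) = √(0.0224 + 0.0140) = 0.191, so δh = 8.8e+05.
Q = h + w + c: δQ = √(δh² + δw² + δc²) = √(7.75e+11 + 4.22e+09 + 4.41e+10) = 9.07e+05
Q = 7.83e+06, so δQ/Q = 9.07e+05/7.83e+06 = 0.116.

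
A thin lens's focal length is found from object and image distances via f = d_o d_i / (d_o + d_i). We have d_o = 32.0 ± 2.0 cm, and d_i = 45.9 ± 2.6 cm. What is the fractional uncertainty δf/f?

∂f/∂d_o = (d_i/(d_o+d_i))² = 0.347;  ∂f/∂d_i = (d_o/(d_o+d_i))² = 0.169
δf = √((∂f/∂d_o · δd_o)² + (∂f/∂d_i · δd_i)²) = √(0.482 + 0.192) = 0.821 cm
f = 18.9 cm, so δf/f = 0.821/18.9 = 0.0436.

0.0436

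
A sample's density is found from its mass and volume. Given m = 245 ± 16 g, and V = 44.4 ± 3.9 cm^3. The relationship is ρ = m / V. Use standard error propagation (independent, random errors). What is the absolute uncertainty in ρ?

0.604 g/cm^3

ρ is a product of powers, so relative uncertainties combine in quadrature:
  (1·δm/m)² = (1×0.0653)² = 0.00426;  (-1·δV/V)² = (-1×0.0878)² = 0.00772
δρ/ρ = √(0.0120) = 0.109
ρ = 5.52 g/cm^3, so δρ = 0.109 × 5.52 = 0.604 g/cm^3.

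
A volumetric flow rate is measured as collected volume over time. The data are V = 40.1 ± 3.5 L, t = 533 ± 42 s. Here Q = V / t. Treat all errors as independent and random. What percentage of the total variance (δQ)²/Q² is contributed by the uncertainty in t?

44.9%

(δQ/Q)² = (1·δV/V)² + (-1·δt/t)²
  V term: (1×0.0873)² = 0.00762
  t term: (-1×0.0788)² = 0.00621
Total = 0.0138. Share from t = 0.00621/0.0138 = 0.449.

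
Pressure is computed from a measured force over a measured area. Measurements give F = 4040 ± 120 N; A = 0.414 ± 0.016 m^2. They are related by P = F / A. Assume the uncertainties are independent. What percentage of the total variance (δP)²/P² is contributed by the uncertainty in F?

37.1%

(δP/P)² = (1·δF/F)² + (-1·δA/A)²
  F term: (1×0.0297)² = 0.000882
  A term: (-1×0.0386)² = 0.00149
Total = 0.00238. Share from F = 0.000882/0.00238 = 0.371.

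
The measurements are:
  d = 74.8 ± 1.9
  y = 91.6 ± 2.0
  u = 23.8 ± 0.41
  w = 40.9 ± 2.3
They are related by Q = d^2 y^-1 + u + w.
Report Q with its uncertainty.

126 ± 4.11

Let p = d^2·y^-1 = 61.1. δp/p = √((2·δd/d)² + (-1·δy/y)²) = √(0.00258 + 0.000477) = 0.0553, so δp = 3.38.
Q = p + u + w: δQ = √(δp² + δu² + δw²) = √(11.4 + 0.168 + 5.29) = 4.11
Q = 126.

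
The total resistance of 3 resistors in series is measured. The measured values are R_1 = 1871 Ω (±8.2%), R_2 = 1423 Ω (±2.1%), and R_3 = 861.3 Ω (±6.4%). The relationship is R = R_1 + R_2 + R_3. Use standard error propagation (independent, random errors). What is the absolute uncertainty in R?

166 Ω

Absolute uncertainties add in quadrature for a linear combination:
  (δR_1)² = 23500;  (δR_2)² = 893;  (δR_3)² = 3040
δR = √(27500) = 166 Ω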